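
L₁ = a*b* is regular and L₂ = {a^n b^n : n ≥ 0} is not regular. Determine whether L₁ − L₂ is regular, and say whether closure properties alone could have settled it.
No — L₁ − L₂ is not regular.

a*b* − {a^n b^n} = {a^n b^m : n ≠ m}. If this were regular, then its complement intersected with a*b*, namely {a^n b^n : n ≥ 0}, would be regular too (closure under complement and intersection) — contradiction. So L₁ − L₂ is not regular.

Note that the bare facts "L₁ regular, L₂ non-regular" do not settle the question by themselves: the closure of regular languages under ∪, ∩, complement and difference applies only when BOTH operands are regular. With a non-regular operand the result can come out regular or non-regular depending on the specific languages, so one has to work out L₁ − L₂ for this particular pair, as above.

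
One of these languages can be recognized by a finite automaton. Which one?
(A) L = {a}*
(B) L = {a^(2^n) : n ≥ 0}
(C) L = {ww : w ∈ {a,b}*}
(A) {a}*

(A) L = {a}* is regular.

This can be recognized by a finite automaton (DFA/NFA).
Regular expressions like {a}* define regular languages.

The other choices are not regular:
- {ww : w ∈ {a,b}*}: After pumping, the two halves no longer match
- {a^(2^n) : n ≥ 0}: After pumping, length is no longer a power of 2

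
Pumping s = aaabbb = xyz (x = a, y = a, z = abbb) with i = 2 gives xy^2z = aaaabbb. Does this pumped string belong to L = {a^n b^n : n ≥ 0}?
No

xy²z = a · aa · abbb = aaaabbb.
aaaabbb has 4 a's and 3 b's; 4 ≠ 3, so it is not in L.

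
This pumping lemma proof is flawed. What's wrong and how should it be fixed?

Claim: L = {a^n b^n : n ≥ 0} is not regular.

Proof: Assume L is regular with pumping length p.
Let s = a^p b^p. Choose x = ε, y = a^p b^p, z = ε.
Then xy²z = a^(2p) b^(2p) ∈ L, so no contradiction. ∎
Error: The decomposition violates |xy| ≤ p. With y = a^p b^p, |xy| = |y| = 2p > p. (The proof also miscomputes xy²z, which would be a^p b^p a^p b^p rather than a^(2p) b^(2p), and it wrongly treats one harmless decomposition as settling the matter — the prover does not get to choose the decomposition.)

Correction: The pumping lemma requires |xy| ≤ p, and the argument must handle every decomposition satisfying |xy| ≤ p, |y| ≥ 1. Since s starts with p a's, any such y consists only of a's, say y = a^k with k ≥ 1. Then xy²z = a^(p+k) b^p has unequal numbers of a's and b's, so xy²z ∉ L — the required contradiction.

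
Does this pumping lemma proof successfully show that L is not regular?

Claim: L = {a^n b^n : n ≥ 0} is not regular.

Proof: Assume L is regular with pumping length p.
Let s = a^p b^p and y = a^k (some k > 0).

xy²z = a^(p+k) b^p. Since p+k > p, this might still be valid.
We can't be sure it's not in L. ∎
The proof is INCORRECT.

Error: The conclusion is wrong.
xy²z = a^(p+k) b^p is definitely NOT in L because the number of a's (p+k) ≠ number of b's (p).
The proof incorrectly doubts what is actually a valid contradiction.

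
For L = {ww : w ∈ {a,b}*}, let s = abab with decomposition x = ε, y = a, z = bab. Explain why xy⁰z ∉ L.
xy⁰z = bab ∉ L

Pumping with i = 0 replaces y = a by y⁰ = ε:
- Original: s = xyz = abab; abab splits into halves ab · ab, which are equal, so it is in L (w = ab)
- Pumped: xy⁰z = ε · ε · bab = bab
- bab has odd length 3, so it cannot be written as ww and is not in L

The pumping lemma would require xy⁰z ∈ L, so this decomposition yields a contradiction.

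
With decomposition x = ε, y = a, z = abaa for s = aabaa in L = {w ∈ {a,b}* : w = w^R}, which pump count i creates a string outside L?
i = 0

xy⁰z = ε · ε · abaa = abaa; abaa reversed is aaba ≠ abaa, so it is not a palindrome and is not in L.
(Other choices also work, e.g. i = 2, 3; only i = 1 is guaranteed to stay in L since xy¹z = s.)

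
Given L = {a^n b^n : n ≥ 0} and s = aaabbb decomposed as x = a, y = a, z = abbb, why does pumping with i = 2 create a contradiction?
xy²z = aaaabbb ∉ L

Pumping with i = 2 replaces y = a by y² = aa:
- Original: s = xyz = aaabbb; aaabbb = a^3 b^3 has equal counts (3 = 3), so it is in L
- Pumped: xy²z = a · aa · abbb = aaaabbb
- aaaabbb has 4 a's and 3 b's; 4 ≠ 3, so it is not in L

The pumping lemma would require xy²z ∈ L, so this decomposition yields a contradiction.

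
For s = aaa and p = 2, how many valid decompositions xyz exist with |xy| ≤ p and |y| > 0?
3

For s = 'aaa' with pumping length p = 2:

Constraints: |xy| ≤ 2, |y| > 0

Valid decompositions (|xy| ≤ p, |y| ≥ 1):
  • x='', y='a', z='aa'
  • x='a', y='a', z='a'
  • x='', y='aa', z='a'

Total count: 3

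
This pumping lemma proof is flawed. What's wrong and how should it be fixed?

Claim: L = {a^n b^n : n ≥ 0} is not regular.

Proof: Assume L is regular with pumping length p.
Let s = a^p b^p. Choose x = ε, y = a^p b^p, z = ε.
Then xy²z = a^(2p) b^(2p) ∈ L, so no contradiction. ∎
Error: The decomposition violates |xy| ≤ p. With y = a^p b^p, |xy| = |y| = 2p > p. (The proof also miscomputes xy²z, which would be a^p b^p a^p b^p rather than a^(2p) b^(2p), and it wrongly treats one harmless decomposition as settling the matter — the prover does not get to choose the decomposition.)

Correction: The pumping lemma requires |xy| ≤ p, and the argument must handle every decomposition satisfying |xy| ≤ p, |y| ≥ 1. Since s starts with p a's, any such y consists only of a's, say y = a^k with k ≥ 1. Then xy²z = a^(p+k) b^p has unequal numbers of a's and b's, so xy²z ∉ L — the required contradiction.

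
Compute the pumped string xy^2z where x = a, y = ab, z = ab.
aababab

Given x = 'a', y = 'ab', z = 'ab' and i = 2:

xy^2z = x + y·y·...·y (2 times) + z
       = 'a' + 'ab'^2 + 'ab'
       = 'a' + 'abab' + 'ab'
       = 'aababab'

The pumped string is 'aababab' with length 7.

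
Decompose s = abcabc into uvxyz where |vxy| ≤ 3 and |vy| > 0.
u='ab', v='c', x='a', y='b', z='c'

For s = abcabc with pumping length p = 3:

One valid decomposition:
- u = 'ab'
- v = 'c'
- x = 'a'
- y = 'b'
- z = 'c'

Verification:
- uvxyz = 'ab' + 'c' + 'a' + 'b' + 'c' = abcabc ✓
- |vxy| = |'cab'| = 3 ≤ 3 ✓
- |vy| = |'cb'| = 2 > 0 ✓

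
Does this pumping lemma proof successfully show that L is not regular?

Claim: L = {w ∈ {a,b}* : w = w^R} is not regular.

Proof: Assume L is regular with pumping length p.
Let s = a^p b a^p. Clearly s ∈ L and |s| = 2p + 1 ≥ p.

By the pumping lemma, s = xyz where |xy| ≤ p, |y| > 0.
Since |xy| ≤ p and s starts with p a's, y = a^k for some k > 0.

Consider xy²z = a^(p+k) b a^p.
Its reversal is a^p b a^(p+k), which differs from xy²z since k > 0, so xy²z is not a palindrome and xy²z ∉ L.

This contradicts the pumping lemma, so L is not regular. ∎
The proof is correct.

This proof is valid because:
1. s = a^p b a^p is in L and is chosen in terms of p, so |s| ≥ p holds for every p
2. The decomposition analysis is correct: |xy| ≤ p forces y to lie inside the leading a's
3. The contradiction is valid: a^(p+k) b a^p has more a's before the b than after it, so it is not a palindrome
4. The conclusion follows logically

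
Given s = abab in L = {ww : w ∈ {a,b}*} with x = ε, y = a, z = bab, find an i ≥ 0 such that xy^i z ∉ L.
i = 3

xy³z = ε · aaa · bab = aaabab; aaabab has length 6; its halves are aaa and bab, which differ, so it is not in L.
(Other choices also work, e.g. i = 0, 2; only i = 1 is guaranteed to stay in L since xy¹z = s.)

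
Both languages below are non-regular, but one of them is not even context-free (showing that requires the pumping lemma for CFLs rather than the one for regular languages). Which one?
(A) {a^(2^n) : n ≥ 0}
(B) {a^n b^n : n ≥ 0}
(A) {a^(2^n) : n ≥ 0}

(A) {a^(2^n) : n ≥ 0} requires the CFL pumping lemma.

- {a^n b^n : n ≥ 0} is context-free (but not regular)
  • Can be shown non-regular with the regular pumping lemma
  • After pumping, the number of a's and b's become unequal

- {a^(2^n) : n ≥ 0} is NOT context-free
  • Requires the CFL pumping lemma to prove
  • Gaps between powers of 2 grow exponentially

The CFL pumping lemma is "stronger" in that it can prove non-membership
in the larger class of context-free languages.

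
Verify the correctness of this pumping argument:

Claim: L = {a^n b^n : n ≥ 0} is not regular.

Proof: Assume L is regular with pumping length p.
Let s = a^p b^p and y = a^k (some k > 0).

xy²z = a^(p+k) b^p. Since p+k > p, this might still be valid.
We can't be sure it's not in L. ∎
The proof is INCORRECT.

Error: The conclusion is wrong.
xy²z = a^(p+k) b^p is definitely NOT in L because the number of a's (p+k) ≠ number of b's (p).
The proof incorrectly doubts what is actually a valid contradiction.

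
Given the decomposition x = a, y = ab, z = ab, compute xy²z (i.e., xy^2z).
aababab

Given x = 'a', y = 'ab', z = 'ab' and i = 2:

xy^2z = x + y·y·...·y (2 times) + z
       = 'a' + 'ab'^2 + 'ab'
       = 'a' + 'abab' + 'ab'
       = 'aababab'

The pumped string is 'aababab' with length 7.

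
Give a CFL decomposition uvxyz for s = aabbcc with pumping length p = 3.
u='aa', v='b', x='b', y='c', z='c'

For s = aabbcc with pumping length p = 3:

One valid decomposition:
- u = 'aa'
- v = 'b'
- x = 'b'
- y = 'c'
- z = 'c'

Verification:
- uvxyz = 'aa' + 'b' + 'b' + 'c' + 'c' = aabbcc ✓
- |vxy| = |'bbc'| = 3 ≤ 3 ✓
- |vy| = |'bc'| = 2 > 0 ✓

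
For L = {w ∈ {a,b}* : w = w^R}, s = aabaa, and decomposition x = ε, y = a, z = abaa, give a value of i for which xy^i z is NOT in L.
i = 2

xy²z = ε · aa · abaa = aaabaa; aaabaa reversed is aabaaa ≠ aaabaa, so it is not a palindrome and is not in L.
(Other choices also work, e.g. i = 0, 3; only i = 1 is guaranteed to stay in L since xy¹z = s.)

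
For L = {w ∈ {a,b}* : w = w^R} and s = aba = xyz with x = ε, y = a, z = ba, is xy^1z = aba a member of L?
Yes

xy¹z = ε · a · ba = aba.
aba reversed is aba, the same string, so it is a palindrome and is in L.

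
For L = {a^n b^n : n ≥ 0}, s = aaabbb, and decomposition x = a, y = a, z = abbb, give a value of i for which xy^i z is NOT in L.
i = 3

xy³z = a · aaa · abbb = aaaaabbb; aaaaabbb has 5 a's and 3 b's; 5 ≠ 3, so it is not in L.
(Other choices also work, e.g. i = 0, 2; only i = 1 is guaranteed to stay in L since xy¹z = s.)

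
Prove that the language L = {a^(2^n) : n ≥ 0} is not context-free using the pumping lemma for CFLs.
Assume for contradiction that L is context-free, and let p ≥ 1 be the pumping length given by the pumping lemma for CFLs.
Choose s = a^(2^p). Then s ∈ L and |s| = 2^p ≥ p.
By the CFL pumping lemma, s = uvxyz for some u, v, x, y, z with |vxy| ≤ p, |vy| ≥ 1, and uv^i xy^i z ∈ L for every i ≥ 0.
All symbols are a's, so only lengths matter: let k = |vy|, with 1 ≤ k ≤ |vxy| ≤ p < 2^p.

Take i = 2: |uv²xy²z| = 2^p + k, and 2^p < 2^p + k < 2^p + 2^p = 2^(p+1).
So the length lies strictly between consecutive powers of two and is not a power of 2; uv²xy²z ∉ L.

This contradicts the CFL pumping lemma, which requires uv^i xy^i z ∈ L for all i ≥ 0.
Hence L = {a^(2^n) : n ≥ 0} is not context-free. ∎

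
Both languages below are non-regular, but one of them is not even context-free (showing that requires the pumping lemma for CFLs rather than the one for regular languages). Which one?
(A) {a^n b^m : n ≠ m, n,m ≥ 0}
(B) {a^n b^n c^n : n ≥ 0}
(B) {a^n b^n c^n : n ≥ 0}

(B) {a^n b^n c^n : n ≥ 0} requires the CFL pumping lemma.

- {a^n b^m : n ≠ m, n,m ≥ 0} is context-free (but not regular)
  • Can be shown non-regular with the regular pumping lemma
  • After pumping a's, we can make n = m

- {a^n b^n c^n : n ≥ 0} is NOT context-free
  • Requires the CFL pumping lemma to prove
  • Cannot maintain three equal counts simultaneously

The CFL pumping lemma is "stronger" in that it can prove non-membership
in the larger class of context-free languages.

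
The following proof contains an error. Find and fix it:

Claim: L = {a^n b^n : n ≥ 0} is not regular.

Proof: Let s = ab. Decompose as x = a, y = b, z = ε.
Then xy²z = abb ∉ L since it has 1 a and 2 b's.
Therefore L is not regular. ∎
Error: The string s = ab might be shorter than the pumping length p.

Correction: Choose s = a^p b^p to ensure |s| ≥ p. Also, the decomposition is wrong: with |xy| ≤ p, y cannot include b's when s starts with p a's.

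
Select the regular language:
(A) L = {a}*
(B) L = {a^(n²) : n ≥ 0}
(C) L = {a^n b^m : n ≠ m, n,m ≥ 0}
(A) {a}*

(A) L = {a}* is regular.

This can be recognized by a finite automaton (DFA/NFA).
Regular expressions like {a}* define regular languages.

The other choices are not regular:
- {a^n b^m : n ≠ m, n,m ≥ 0}: After pumping a's, we can make n = m
- {a^(n²) : n ≥ 0}: After pumping, length is no longer a perfect square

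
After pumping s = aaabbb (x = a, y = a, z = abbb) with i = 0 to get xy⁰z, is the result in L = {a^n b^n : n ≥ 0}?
No

xy⁰z = a · ε · abbb = aabbb.
aabbb has 2 a's and 3 b's; 2 ≠ 3, so it is not in L.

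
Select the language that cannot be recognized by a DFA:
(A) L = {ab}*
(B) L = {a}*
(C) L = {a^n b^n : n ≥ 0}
(C) {a^n b^n : n ≥ 0}

(C) L = {a^n b^n : n ≥ 0} is NOT regular.

The pumping lemma can be used to prove this:
After pumping, the number of a's and b's become unequal

The other languages are regular because they can be recognized by finite automata.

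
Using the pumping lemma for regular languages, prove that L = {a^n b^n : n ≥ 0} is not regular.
Assume for contradiction that L is regular, and let p ≥ 1 be the pumping length given by the pumping lemma.
Choose s = a^p b^p. Then s ∈ L and |s| = 2p ≥ p.
By the pumping lemma, s = xyz for some x, y, z with |xy| ≤ p, |y| ≥ 1, and xy^i z ∈ L for every i ≥ 0.
Since |xy| ≤ p and the first p symbols of s are all a's, we must have y = a^k for some k with 1 ≤ k ≤ p.

Take i = 0: xy⁰z = a^(p − k) b^p.
This string has p − k a's but p b's, and p − k < p because k ≥ 1. So xy⁰z ∉ L.

This contradicts the pumping lemma, which requires xy^i z ∈ L for all i ≥ 0.
Hence L = {a^n b^n : n ≥ 0} is not regular. ∎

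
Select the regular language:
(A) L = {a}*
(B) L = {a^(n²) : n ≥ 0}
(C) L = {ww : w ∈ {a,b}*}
(A) {a}*

(A) L = {a}* is regular.

This can be recognized by a finite automaton (DFA/NFA).
Regular expressions like {a}* define regular languages.

The other choices are not regular:
- {a^(n²) : n ≥ 0}: After pumping, length is no longer a perfect square
- {ww : w ∈ {a,b}*}: After pumping, the two halves no longer match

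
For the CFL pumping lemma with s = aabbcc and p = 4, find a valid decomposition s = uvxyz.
u='a', v='a', x='bb', y='c', z='c'

For s = aabbcc with pumping length p = 4:

One valid decomposition:
- u = 'a'
- v = 'a'
- x = 'bb'
- y = 'c'
- z = 'c'

Verification:
- uvxyz = 'a' + 'a' + 'bb' + 'c' + 'c' = aabbcc ✓
- |vxy| = |'abbc'| = 4 ≤ 4 ✓
- |vy| = |'ac'| = 2 > 0 ✓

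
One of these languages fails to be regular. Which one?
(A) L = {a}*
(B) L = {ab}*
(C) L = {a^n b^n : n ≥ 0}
(C) {a^n b^n : n ≥ 0}

(C) L = {a^n b^n : n ≥ 0} is NOT regular.

The pumping lemma can be used to prove this:
After pumping, the number of a's and b's become unequal

The other languages are regular because they can be recognized by finite automata.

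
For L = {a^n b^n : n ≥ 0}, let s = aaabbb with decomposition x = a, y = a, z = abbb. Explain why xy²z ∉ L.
xy²z = aaaabbb ∉ L

Pumping with i = 2 replaces y = a by y² = aa:
- Original: s = xyz = aaabbb; aaabbb = a^3 b^3 has equal counts (3 = 3), so it is in L
- Pumped: xy²z = a · aa · abbb = aaaabbb
- aaaabbb has 4 a's and 3 b's; 4 ≠ 3, so it is not in L

The pumping lemma would require xy²z ∈ L, so this decomposition yields a contradiction.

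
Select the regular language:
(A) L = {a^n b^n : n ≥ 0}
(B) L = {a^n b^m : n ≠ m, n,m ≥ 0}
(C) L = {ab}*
(C) {ab}*

(C) L = {ab}* is regular.

This can be recognized by a finite automaton (DFA/NFA).
Regular expressions like {ab}* define regular languages.

The other choices are not regular:
- {a^n b^m : n ≠ m, n,m ≥ 0}: After pumping a's, we can make n = m
- {a^n b^n : n ≥ 0}: After pumping, the number of a's and b's become unequal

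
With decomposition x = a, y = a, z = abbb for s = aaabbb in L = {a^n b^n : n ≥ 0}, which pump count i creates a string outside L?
i = 2

xy²z = a · aa · abbb = aaaabbb; aaaabbb has 4 a's and 3 b's; 4 ≠ 3, so it is not in L.
(Other choices also work, e.g. i = 0, 3; only i = 1 is guaranteed to stay in L since xy¹z = s.)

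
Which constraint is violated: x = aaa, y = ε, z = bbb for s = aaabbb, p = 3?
Violated: |y| > 0

The decomposition x = aaa, y = ε, z = bbb for s = aaabbb with p = 3
violates the constraint: |y| > 0

|y| = 0, but the pumping lemma requires |y| > 0 (y must be non-empty).

Pumping lemma constraints:
1. xyz = s (decomposition is valid)
2. |xy| ≤ p
3. |y| > 0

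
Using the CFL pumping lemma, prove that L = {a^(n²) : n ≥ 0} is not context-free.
Assume for contradiction that L is context-free, and let p ≥ 1 be the pumping length given by the pumping lemma for CFLs.
Choose s = a^(p²). Then s ∈ L and |s| = p² ≥ p.
By the CFL pumping lemma, s = uvxyz for some u, v, x, y, z with |vxy| ≤ p, |vy| ≥ 1, and uv^i xy^i z ∈ L for every i ≥ 0.
All symbols are a's, so only lengths matter: let k = |vy|, with 1 ≤ k ≤ |vxy| ≤ p.

Take i = 2: |uv²xy²z| = p² + k, and p² < p² + k ≤ p² + p < (p + 1)².
So the length lies strictly between consecutive squares and is not a perfect square; uv²xy²z ∉ L.

This contradicts the CFL pumping lemma, which requires uv^i xy^i z ∈ L for all i ≥ 0.
Hence L = {a^(n²) : n ≥ 0} is not context-free. ∎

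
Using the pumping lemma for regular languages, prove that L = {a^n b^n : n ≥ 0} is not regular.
Assume for contradiction that L is regular, and let p ≥ 1 be the pumping length given by the pumping lemma.
Choose s = a^p b^p. Then s ∈ L and |s| = 2p ≥ p.
By the pumping lemma, s = xyz for some x, y, z with |xy| ≤ p, |y| ≥ 1, and xy^i z ∈ L for every i ≥ 0.
Since |xy| ≤ p and the first p symbols of s are all a's, we must have y = a^k for some k with 1 ≤ k ≤ p.

Take i = 3: xy³z = a^(p + 2k) b^p.
This string has p + 2k a's but p b's, and p + 2k > p because k ≥ 1. So xy³z ∉ L.

This contradicts the pumping lemma, which requires xy^i z ∈ L for all i ≥ 0.
Hence L = {a^n b^n : n ≥ 0} is not regular. ∎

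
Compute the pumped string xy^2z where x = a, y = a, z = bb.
aaabb

Given x = 'a', y = 'a', z = 'bb' and i = 2:

xy^2z = x + y·y·...·y (2 times) + z
       = 'a' + 'a'^2 + 'bb'
       = 'a' + 'aa' + 'bb'
       = 'aaabb'

The pumped string is 'aaabb' with length 5.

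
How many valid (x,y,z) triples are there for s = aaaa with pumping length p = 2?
3

For s = 'aaaa' with pumping length p = 2:

Constraints: |xy| ≤ 2, |y| > 0

Valid decompositions (|xy| ≤ p, |y| ≥ 1):
  • x='', y='a', z='aaa'
  • x='a', y='a', z='aa'
  • x='', y='aa', z='aa'

Total count: 3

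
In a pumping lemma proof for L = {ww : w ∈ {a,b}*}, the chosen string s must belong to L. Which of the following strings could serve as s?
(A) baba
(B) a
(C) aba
(A) baba

The pumping lemma is applied to a string s that lies in L, so first check membership of each option:
- (A) baba splits into halves ba · ba, which are equal, so it is in L (w = ba) ✓
- (B) a has odd length 1, so it cannot be written as ww and is not in L ✗
- (C) aba has odd length 3, so it cannot be written as ww and is not in L ✗

Only (A) baba is in L, so it is the only candidate that could play the role of s.
(In a complete proof one picks s in terms of the pumping length p so that |s| ≥ p is guaranteed; a fixed string like baba illustrates the shape of such an s.)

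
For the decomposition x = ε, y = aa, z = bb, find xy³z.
aaaaaabb

Given x = '', y = 'aa', z = 'bb' and i = 3:

xy^3z = x + y·y·...·y (3 times) + z
       = '' + 'aa'^3 + 'bb'
       = '' + 'aaaaaa' + 'bb'
       = 'aaaaaabb'

The pumped string is 'aaaaaabb' with length 8.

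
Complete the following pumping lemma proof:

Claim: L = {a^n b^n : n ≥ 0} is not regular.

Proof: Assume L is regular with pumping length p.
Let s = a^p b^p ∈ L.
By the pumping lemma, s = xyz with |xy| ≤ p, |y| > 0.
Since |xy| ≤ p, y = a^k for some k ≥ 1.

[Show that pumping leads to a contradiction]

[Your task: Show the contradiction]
Consider xy²z = a^(p+k) b^p.

Since k ≥ 1, we have p + k > p.
So xy²z has more a's than b's: (p+k) a's vs p b's.
This means xy²z ∉ L because a^n b^n requires equal counts.

This contradicts the pumping lemma which states xy²z ∈ L.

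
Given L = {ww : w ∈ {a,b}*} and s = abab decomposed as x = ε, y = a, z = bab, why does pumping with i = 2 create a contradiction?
xy²z = aabab ∉ L

Pumping with i = 2 replaces y = a by y² = aa:
- Original: s = xyz = abab; abab splits into halves ab · ab, which are equal, so it is in L (w = ab)
- Pumped: xy²z = ε · aa · bab = aabab
- aabab has odd length 5, so it cannot be written as ww and is not in L

The pumping lemma would require xy²z ∈ L, so this decomposition yields a contradiction.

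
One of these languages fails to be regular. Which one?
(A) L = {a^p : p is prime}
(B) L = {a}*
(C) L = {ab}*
(A) {a^p : p is prime}

(A) L = {a^p : p is prime} is NOT regular.

The pumping lemma can be used to prove this:
After pumping, the length becomes composite

The other languages are regular because they can be recognized by finite automata.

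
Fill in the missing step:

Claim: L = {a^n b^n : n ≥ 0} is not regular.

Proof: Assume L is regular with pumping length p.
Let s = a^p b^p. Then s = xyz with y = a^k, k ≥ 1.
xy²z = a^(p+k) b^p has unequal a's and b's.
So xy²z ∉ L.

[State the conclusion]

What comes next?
This contradicts the pumping lemma for regular languages,
which guarantees xy^i z ∈ L for all i ≥ 0.

Since our assumption that L is regular leads to a contradiction,
we conclude that L = {a^n b^n : n ≥ 0} is NOT regular. ∎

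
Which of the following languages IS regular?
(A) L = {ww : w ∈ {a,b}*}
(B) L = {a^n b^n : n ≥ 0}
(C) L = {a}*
(C) {a}*

(C) L = {a}* is regular.

This can be recognized by a finite automaton (DFA/NFA).
Regular expressions like {a}* define regular languages.

The other choices are not regular:
- {ww : w ∈ {a,b}*}: After pumping, the two halves no longer match
- {a^n b^n : n ≥ 0}: After pumping, the number of a's and b's become unequal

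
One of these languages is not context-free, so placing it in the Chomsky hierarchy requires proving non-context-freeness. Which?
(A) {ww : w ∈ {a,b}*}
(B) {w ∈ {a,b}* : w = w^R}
(A) {ww : w ∈ {a,b}*}

(A) {ww : w ∈ {a,b}*} requires the CFL pumping lemma.

- {w ∈ {a,b}* : w = w^R} is context-free (but not regular)
  • Can be shown non-regular with the regular pumping lemma
  • After pumping, the string is no longer symmetric

- {ww : w ∈ {a,b}*} is NOT context-free
  • Requires the CFL pumping lemma to prove
  • Even a PDA cannot compare two arbitrary halves symbol by symbol; CFL pumping on a^p b^p a^p b^p fails

The CFL pumping lemma is "stronger" in that it can prove non-membership
in the larger class of context-free languages.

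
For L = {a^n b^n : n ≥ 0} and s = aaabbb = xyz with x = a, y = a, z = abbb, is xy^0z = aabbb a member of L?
No

xy⁰z = a · ε · abbb = aabbb.
aabbb has 2 a's and 3 b's; 2 ≠ 3, so it is not in L.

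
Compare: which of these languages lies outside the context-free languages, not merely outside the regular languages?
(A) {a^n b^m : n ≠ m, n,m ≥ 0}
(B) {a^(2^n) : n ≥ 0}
(B) {a^(2^n) : n ≥ 0}

(B) {a^(2^n) : n ≥ 0} requires the CFL pumping lemma.

- {a^n b^m : n ≠ m, n,m ≥ 0} is context-free (but not regular)
  • Can be shown non-regular with the regular pumping lemma
  • After pumping a's, we can make n = m

- {a^(2^n) : n ≥ 0} is NOT context-free
  • Requires the CFL pumping lemma to prove
  • Gaps between powers of 2 grow exponentially

The CFL pumping lemma is "stronger" in that it can prove non-membership
in the larger class of context-free languages.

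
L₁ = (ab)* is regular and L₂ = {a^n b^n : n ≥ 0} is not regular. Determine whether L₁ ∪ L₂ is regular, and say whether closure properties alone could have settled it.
No — L₁ ∪ L₂ is not regular.

Let U = (ab)* ∪ {a^n b^n}. If U were regular, then U ∩ aa*bb* would be regular (closure under intersection with a regular language). But (ab)* ∩ aa*bb* = {ab} and {a^n b^n} ∩ aa*bb* = {a^n b^n : n ≥ 1}, so U ∩ aa*bb* = {a^n b^n : n ≥ 1}, which is not regular. Hence U is not regular.

Note that the bare facts "L₁ regular, L₂ non-regular" do not settle the question by themselves: the closure of regular languages under ∪, ∩, complement and difference applies only when BOTH operands are regular. With a non-regular operand the result can come out regular or non-regular depending on the specific languages, so one has to work out L₁ ∪ L₂ for this particular pair, as above.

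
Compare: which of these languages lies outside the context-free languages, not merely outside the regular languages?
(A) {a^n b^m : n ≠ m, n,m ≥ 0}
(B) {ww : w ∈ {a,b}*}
(B) {ww : w ∈ {a,b}*}

(B) {ww : w ∈ {a,b}*} requires the CFL pumping lemma.

- {a^n b^m : n ≠ m, n,m ≥ 0} is context-free (but not regular)
  • Can be shown non-regular with the regular pumping lemma
  • After pumping a's, we can make n = m

- {ww : w ∈ {a,b}*} is NOT context-free
  • Requires the CFL pumping lemma to prove
  • Cannot verify equality of two arbitrary substrings

The CFL pumping lemma is "stronger" in that it can prove non-membership
in the larger class of context-free languages.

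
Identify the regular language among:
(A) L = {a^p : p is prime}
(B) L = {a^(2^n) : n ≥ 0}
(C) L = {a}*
(C) {a}*

(C) L = {a}* is regular.

This can be recognized by a finite automaton (DFA/NFA).
Regular expressions like {a}* define regular languages.

The other choices are not regular:
- {a^(2^n) : n ≥ 0}: After pumping, length is no longer a power of 2
- {a^p : p is prime}: After pumping, the length becomes composite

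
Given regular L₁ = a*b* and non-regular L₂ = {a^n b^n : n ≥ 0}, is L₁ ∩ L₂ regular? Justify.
No — L₁ ∩ L₂ is not regular.

Every string a^n b^n already lies in a*b*, so L₁ ∩ L₂ = {a^n b^n : n ≥ 0} = L₂ itself, which is the standard non-regular language (pump s = a^p b^p).

Note that the bare facts "L₁ regular, L₂ non-regular" do not settle the question by themselves: the closure of regular languages under ∪, ∩, complement and difference applies only when BOTH operands are regular. With a non-regular operand the result can come out regular or non-regular depending on the specific languages, so one has to work out L₁ ∩ L₂ for this particular pair, as above.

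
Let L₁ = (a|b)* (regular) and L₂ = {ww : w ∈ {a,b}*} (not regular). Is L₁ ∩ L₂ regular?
No — L₁ ∩ L₂ is not regular.

(a|b)* is all strings over {a,b}, so L₁ ∩ L₂ = {ww : w ∈ {a,b}*} = L₂ itself, which is not regular (pump s = a^p b a^p b).

Note that the bare facts "L₁ regular, L₂ non-regular" do not settle the question by themselves: the closure of regular languages under ∪, ∩, complement and difference applies only when BOTH operands are regular. With a non-regular operand the result can come out regular or non-regular depending on the specific languages, so one has to work out L₁ ∩ L₂ for this particular pair, as above.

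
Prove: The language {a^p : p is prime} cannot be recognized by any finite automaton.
Assume for contradiction that L is regular, and let p ≥ 1 be the pumping length given by the pumping lemma.
Choose a prime q with q ≥ p (one exists because there are infinitely many primes) and let s = a^q. Then s ∈ L and |s| = q ≥ p.
By the pumping lemma, s = xyz for some x, y, z with |xy| ≤ p, |y| ≥ 1, and xy^i z ∈ L for every i ≥ 0.
Here y = a^k for some k with 1 ≤ k ≤ p, and xy^i z = a^(q + (i − 1)k) for every i ≥ 0.

Take i = q + 1: |xy^(q+1) z| = q + qk = q(k + 1).
Both factors satisfy q ≥ 2 and k + 1 ≥ 2, so q(k + 1) is composite, and xy^(q+1) z ∉ L.

This contradicts the pumping lemma, which requires xy^i z ∈ L for all i ≥ 0.
Hence L = {a^p : p is prime} is not regular. ∎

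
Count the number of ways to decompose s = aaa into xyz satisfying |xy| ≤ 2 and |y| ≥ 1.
3

For s = 'aaa' with pumping length p = 2:

Constraints: |xy| ≤ 2, |y| > 0

Valid decompositions (|xy| ≤ p, |y| ≥ 1):
  • x='', y='a', z='aa'
  • x='a', y='a', z='a'
  • x='', y='aa', z='a'

Total count: 3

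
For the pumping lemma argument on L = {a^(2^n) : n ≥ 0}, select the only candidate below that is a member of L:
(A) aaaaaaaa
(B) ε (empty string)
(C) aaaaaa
(A) aaaaaaaa

The pumping lemma is applied to a string s that lies in L, so first check membership of each option:
- (A) aaaaaaaa has length 8 = 2^3, so it is in L ✓
- (B) ε has length 0, which is not a power of 2, so it is not in L ✗
- (C) aaaaaa has length 6, strictly between 2^2 = 4 and 2^3 = 8, so it is not in L ✗

Only (A) aaaaaaaa is in L, so it is the only candidate that could play the role of s.
(In a complete proof one picks s in terms of the pumping length p so that |s| ≥ p is guaranteed; a fixed string like aaaaaaaa illustrates the shape of such an s.)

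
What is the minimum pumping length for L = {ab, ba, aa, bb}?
p = 3

For a finite language L, the pumping lemma holds vacuously if p > max|s| for s ∈ L.

The longest string in L = {ab, ba, aa, bb} has length 2.
If p = 3, then no string s ∈ L has |s| ≥ p, so the condition is vacuously true.

The minimum pumping length is p = 3.

Why no smaller p works: for any p ≤ 2, the longest string s ∈ L has |s| = 2 ≥ p, so it would
have to be pumpable; but pumping up (i = 2, 3, ...) produces ever longer strings, which cannot all lie in the
finite language L. So the pumping property fails for every p ≤ 2.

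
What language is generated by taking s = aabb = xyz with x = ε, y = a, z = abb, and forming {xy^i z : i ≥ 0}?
{xy^i z : i ≥ 0} = {a^(i+1) b^2 : i ≥ 0} = {abb, aabb, aaabb, ...}

With x = ε, y = a, z = abb: Starting with aabb and pumping the first 'a' (z = abb keeps the second 'a'), we get strings with i+1 a's followed by 2 b's for i = 0, 1, 2, ...; note bb is not produced because z always contributes one a.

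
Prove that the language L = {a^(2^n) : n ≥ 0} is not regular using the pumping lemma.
Assume for contradiction that L is regular, and let p ≥ 1 be the pumping length given by the pumping lemma.
Choose s = a^(2^p). Then s ∈ L and |s| = 2^p ≥ p.
By the pumping lemma, s = xyz for some x, y, z with |xy| ≤ p, |y| ≥ 1, and xy^i z ∈ L for every i ≥ 0.
Here y = a^k for some k with 1 ≤ k ≤ |xy| ≤ p, and p < 2^p.

Take i = 2: |xy²z| = 2^p + k.
Now 2^p < 2^p + k ≤ 2^p + p < 2^p + 2^p = 2^(p+1).
So |xy²z| lies strictly between the consecutive powers of two 2^p and 2^(p+1), hence is not a power of 2, and xy²z ∉ L.

This contradicts the pumping lemma, which requires xy^i z ∈ L for all i ≥ 0.
Hence L = {a^(2^n) : n ≥ 0} is not regular. ∎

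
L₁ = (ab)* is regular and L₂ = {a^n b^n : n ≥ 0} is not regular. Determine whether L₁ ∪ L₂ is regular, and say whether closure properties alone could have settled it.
No — L₁ ∪ L₂ is not regular.

Let U = (ab)* ∪ {a^n b^n}. If U were regular, then U ∩ aa*bb* would be regular (closure under intersection with a regular language). But (ab)* ∩ aa*bb* = {ab} and {a^n b^n} ∩ aa*bb* = {a^n b^n : n ≥ 1}, so U ∩ aa*bb* = {a^n b^n : n ≥ 1}, which is not regular. Hence U is not regular.

Note that the bare facts "L₁ regular, L₂ non-regular" do not settle the question by themselves: the closure of regular languages under ∪, ∩, complement and difference applies only when BOTH operands are regular. With a non-regular operand the result can come out regular or non-regular depending on the specific languages, so one has to work out L₁ ∪ L₂ for this particular pair, as above.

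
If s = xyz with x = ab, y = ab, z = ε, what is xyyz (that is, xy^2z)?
ababab

Given x = 'ab', y = 'ab', z = '' and i = 2:

xy^2z = x + y·y·...·y (2 times) + z
       = 'ab' + 'ab'^2 + ''
       = 'ab' + 'abab' + ''
       = 'ababab'

The pumped string is 'ababab' with length 6.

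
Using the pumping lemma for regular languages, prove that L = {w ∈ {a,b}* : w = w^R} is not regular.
Assume for contradiction that L is regular, and let p ≥ 1 be the pumping length given by the pumping lemma.
Choose s = a^p b a^p. Then s ∈ L (it reads the same in both directions) and |s| = 2p + 1 ≥ p.
By the pumping lemma, s = xyz for some x, y, z with |xy| ≤ p, |y| ≥ 1, and xy^i z ∈ L for every i ≥ 0.
Since |xy| ≤ p and the first p symbols of s are all a's, y = a^k for some k with 1 ≤ k ≤ p.

Take i = 2: xy²z = a^(p + k) b a^p.
Its reversal is a^p b a^(p + k). These differ because the block of a's before the unique b has length p + k in one and p in the other, and p + k ≠ p since k ≥ 1. So xy²z is not a palindrome, i.e. xy²z ∉ L.

This contradicts the pumping lemma, which requires xy^i z ∈ L for all i ≥ 0.
Hence L = {w ∈ {a,b}* : w = w^R} is not regular. ∎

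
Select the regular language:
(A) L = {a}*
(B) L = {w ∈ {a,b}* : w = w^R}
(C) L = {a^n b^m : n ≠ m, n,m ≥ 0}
(A) {a}*

(A) L = {a}* is regular.

This can be recognized by a finite automaton (DFA/NFA).
Regular expressions like {a}* define regular languages.

The other choices are not regular:
- {a^n b^m : n ≠ m, n,m ≥ 0}: After pumping a's, we can make n = m
- {w ∈ {a,b}* : w = w^R}: After pumping, the string is no longer symmetric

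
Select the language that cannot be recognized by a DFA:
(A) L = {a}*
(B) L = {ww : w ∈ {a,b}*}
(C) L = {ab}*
(B) {ww : w ∈ {a,b}*}

(B) L = {ww : w ∈ {a,b}*} is NOT regular.

The pumping lemma can be used to prove this:
After pumping, the two halves no longer match

The other languages are regular because they can be recognized by finite automata.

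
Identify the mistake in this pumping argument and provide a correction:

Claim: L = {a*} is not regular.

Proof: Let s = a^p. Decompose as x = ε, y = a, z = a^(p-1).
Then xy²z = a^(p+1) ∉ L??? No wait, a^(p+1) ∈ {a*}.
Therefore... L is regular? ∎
Error: The proof attempts to show a*  is not regular, but a* IS regular!

Correction: a* is a regular language (recognized by a simple DFA with one accepting state and self-loop on 'a'). The pumping lemma can only prove non-regularity, not regularity. For regular languages, pumping always works.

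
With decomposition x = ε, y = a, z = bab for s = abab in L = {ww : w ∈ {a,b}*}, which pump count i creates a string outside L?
i = 2

xy²z = ε · aa · bab = aabab; aabab has odd length 5, so it cannot be written as ww and is not in L.
(Other choices also work, e.g. i = 0, 3; only i = 1 is guaranteed to stay in L since xy¹z = s.)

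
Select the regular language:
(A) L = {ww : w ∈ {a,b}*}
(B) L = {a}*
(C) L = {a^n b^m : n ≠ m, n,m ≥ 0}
(B) {a}*

(B) L = {a}* is regular.

This can be recognized by a finite automaton (DFA/NFA).
Regular expressions like {a}* define regular languages.

The other choices are not regular:
- {a^n b^m : n ≠ m, n,m ≥ 0}: After pumping a's, we can make n = m
- {ww : w ∈ {a,b}*}: After pumping, the two halves no longer match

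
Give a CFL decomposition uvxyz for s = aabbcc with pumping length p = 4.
u='a', v='a', x='bb', y='c', z='c'

For s = aabbcc with pumping length p = 4:

One valid decomposition:
- u = 'a'
- v = 'a'
- x = 'bb'
- y = 'c'
- z = 'c'

Verification:
- uvxyz = 'a' + 'a' + 'bb' + 'c' + 'c' = aabbcc ✓
- |vxy| = |'abbc'| = 4 ≤ 4 ✓
- |vy| = |'ac'| = 2 > 0 ✓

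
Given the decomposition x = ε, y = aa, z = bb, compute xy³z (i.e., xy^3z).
aaaaaabb

Given x = '', y = 'aa', z = 'bb' and i = 3:

xy^3z = x + y·y·...·y (3 times) + z
       = '' + 'aa'^3 + 'bb'
       = '' + 'aaaaaa' + 'bb'
       = 'aaaaaabb'

The pumped string is 'aaaaaabb' with length 8.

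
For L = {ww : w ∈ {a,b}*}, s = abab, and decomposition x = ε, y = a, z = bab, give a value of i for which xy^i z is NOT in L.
i = 0

xy⁰z = ε · ε · bab = bab; bab has odd length 3, so it cannot be written as ww and is not in L.
(Other choices also work, e.g. i = 2, 3; only i = 1 is guaranteed to stay in L since xy¹z = s.)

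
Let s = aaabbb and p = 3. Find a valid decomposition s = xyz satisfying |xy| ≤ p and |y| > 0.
x = 'a', y = 'a', z = 'abbb'

For s = aaabbb and p = 3, one valid decomposition is:
- x = 'a' (length 1)
- y = 'a' (length 1)
- z = 'abbb' (length 4)

Verification:
- xyz = 'a' + 'a' + 'abbb' = aaabbb ✓
- |xy| = 2 ≤ 3 ✓
- |y| = 1 > 0 ✓

All pumping lemma constraints are satisfied.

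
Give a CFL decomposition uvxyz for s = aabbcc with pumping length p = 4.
u='a', v='a', x='bb', y='c', z='c'

For s = aabbcc with pumping length p = 4:

One valid decomposition:
- u = 'a'
- v = 'a'
- x = 'bb'
- y = 'c'
- z = 'c'

Verification:
- uvxyz = 'a' + 'a' + 'bb' + 'c' + 'c' = aabbcc ✓
- |vxy| = |'abbc'| = 4 ≤ 4 ✓
- |vy| = |'ac'| = 2 > 0 ✓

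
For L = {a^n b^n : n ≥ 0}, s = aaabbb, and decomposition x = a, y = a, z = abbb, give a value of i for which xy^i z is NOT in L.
i = 2

xy²z = a · aa · abbb = aaaabbb; aaaabbb has 4 a's and 3 b's; 4 ≠ 3, so it is not in L.
(Other choices also work, e.g. i = 0, 3; only i = 1 is guaranteed to stay in L since xy¹z = s.)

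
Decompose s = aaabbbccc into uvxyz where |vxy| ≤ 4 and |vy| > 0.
u='aa', v='a', x='bb', y='b', z='ccc'

For s = aaabbbccc with pumping length p = 4:

One valid decomposition:
- u = 'aa'
- v = 'a'
- x = 'bb'
- y = 'b'
- z = 'ccc'

Verification:
- uvxyz = 'aa' + 'a' + 'bb' + 'b' + 'ccc' = aaabbbccc ✓
- |vxy| = |'abbb'| = 4 ≤ 4 ✓
- |vy| = |'ab'| = 2 > 0 ✓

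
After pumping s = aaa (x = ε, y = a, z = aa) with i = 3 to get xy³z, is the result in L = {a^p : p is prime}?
Yes

xy³z = ε · aaa · aa = aaaaa.
aaaaa has length 5, which is prime, so it is in L.
(A single pumped string landing in L is not a contradiction by itself; a non-regularity proof needs some i for which xy^i z ∉ L, for every admissible decomposition.)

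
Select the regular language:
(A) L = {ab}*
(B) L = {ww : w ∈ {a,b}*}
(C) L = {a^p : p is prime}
(A) {ab}*

(A) L = {ab}* is regular.

This can be recognized by a finite automaton (DFA/NFA).
Regular expressions like {ab}* define regular languages.

The other choices are not regular:
- {ww : w ∈ {a,b}*}: After pumping, the two halves no longer match
- {a^p : p is prime}: After pumping, the length becomes composite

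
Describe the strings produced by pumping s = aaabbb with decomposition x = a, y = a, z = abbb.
{xy^i z : i ≥ 0} = {a^(2+i) b^3 : i ≥ 0} = {aabbb, aaabbb, aaaabbb, ...}

With x = a, y = a, z = abbb: Starting with aaabbb and pumping the second 'a', we get strings with 2+i a's followed by 3 b's for i = 0, 1, 2, ...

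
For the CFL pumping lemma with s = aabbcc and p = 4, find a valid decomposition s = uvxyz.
u='a', v='a', x='bb', y='c', z='c'

For s = aabbcc with pumping length p = 4:

One valid decomposition:
- u = 'a'
- v = 'a'
- x = 'bb'
- y = 'c'
- z = 'c'

Verification:
- uvxyz = 'a' + 'a' + 'bb' + 'c' + 'c' = aabbcc ✓
- |vxy| = |'abbc'| = 4 ≤ 4 ✓
- |vy| = |'ac'| = 2 > 0 ✓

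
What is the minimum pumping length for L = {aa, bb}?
p = 3

For a finite language L, the pumping lemma holds vacuously if p > max|s| for s ∈ L.

The longest string in L = {aa, bb} has length 2.
If p = 3, then no string s ∈ L has |s| ≥ p, so the condition is vacuously true.

The minimum pumping length is p = 3.

Why no smaller p works: for any p ≤ 2, the longest string s ∈ L has |s| = 2 ≥ p, so it would
have to be pumpable; but pumping up (i = 2, 3, ...) produces ever longer strings, which cannot all lie in the
finite language L. So the pumping property fails for every p ≤ 2.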